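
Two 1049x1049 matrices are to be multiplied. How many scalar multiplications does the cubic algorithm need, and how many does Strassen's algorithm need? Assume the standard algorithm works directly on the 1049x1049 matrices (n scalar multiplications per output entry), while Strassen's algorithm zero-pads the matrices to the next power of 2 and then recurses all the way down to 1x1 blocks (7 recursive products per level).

Matrix multiplication for 1049x1049 matrices:

Strassen's algorithm requires power-of-2 dimensions. Pad 1049x1049 to 2048x2048 (next power of 2).

Standard algorithm: 1049^3 = 1154320649 multiplications
Strassen's algorithm: 7^(log2(2048)) = 7^11 = 1977326743 multiplications
Difference: 1154320649 - 1977326743 = -823006094 (Strassen uses MORE here due to padding overhead — for small or just-over-power-of-2 n, padding can outweigh the per-level savings)

Standard: 1154320649 multiplications (1049^3). Strassen: 1977326743 multiplications (7^11, after padding to 2048x2048). Strassen reduces 8 recursive multiplications to 7 at each level.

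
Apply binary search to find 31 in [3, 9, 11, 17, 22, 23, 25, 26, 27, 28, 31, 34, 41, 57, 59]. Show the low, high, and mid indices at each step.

Binary search for 31 in [3, 9, 11, 17, 22, 23, 25, 26, 27, 28, 31, 34, 41, 57, 59]:

lo=0, hi=14, mid=7, arr[mid]=26 -> 26 < 31, search right half
lo=8, hi=14, mid=11, arr[mid]=34 -> 34 > 31, search left half
lo=8, hi=10, mid=9, arr[mid]=28 -> 28 < 31, search right half
lo=10, hi=10, mid=10, arr[mid]=31 -> Found target at index 10!

Binary search finds 31 at index 10 after 4 comparisons. The search repeatedly halves the search space by comparing with the middle element.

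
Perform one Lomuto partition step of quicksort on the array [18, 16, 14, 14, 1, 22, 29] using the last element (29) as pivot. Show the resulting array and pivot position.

Lomuto partition with pivot = 29:

Initial array: [18, 16, 14, 14, 1, 22, 29]

arr[0]=18 <= 29: swap with position 0, array becomes [18, 16, 14, 14, 1, 22, 29]
arr[1]=16 <= 29: swap with position 1, array becomes [18, 16, 14, 14, 1, 22, 29]
arr[2]=14 <= 29: swap with position 2, array becomes [18, 16, 14, 14, 1, 22, 29]
arr[3]=14 <= 29: swap with position 3, array becomes [18, 16, 14, 14, 1, 22, 29]
arr[4]=1 <= 29: swap with position 4, array becomes [18, 16, 14, 14, 1, 22, 29]
arr[5]=22 <= 29: swap with position 5, array becomes [18, 16, 14, 14, 1, 22, 29]

Place pivot at position 6: [18, 16, 14, 14, 1, 22, 29]
Pivot position: 6

After partitioning with pivot 29, the array becomes [18, 16, 14, 14, 1, 22, 29]. The pivot is placed at index 6. All elements to the left of the pivot are <= 29, and all elements to the right are > 29.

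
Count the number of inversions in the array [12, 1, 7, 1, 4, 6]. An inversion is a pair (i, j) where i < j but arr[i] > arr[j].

Finding inversions in [12, 1, 7, 1, 4, 6]:

(0, 1): arr[0]=12 > arr[1]=1
(0, 2): arr[0]=12 > arr[2]=7
(0, 3): arr[0]=12 > arr[3]=1
(0, 4): arr[0]=12 > arr[4]=4
(0, 5): arr[0]=12 > arr[5]=6
(2, 3): arr[2]=7 > arr[3]=1
(2, 4): arr[2]=7 > arr[4]=4
(2, 5): arr[2]=7 > arr[5]=6

Total inversions: 8

The array has 8 inversion(s): (0,1), (0,2), (0,3), (0,4), (0,5), (2,3), (2,4), (2,5). Each pair (i,j) satisfies i < j and arr[i] > arr[j].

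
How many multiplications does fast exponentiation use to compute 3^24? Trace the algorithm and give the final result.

Computing 3^24 by squaring (build up from 3^1; each line after the first costs one multiplication):

3^1 = 3
3^2 = (3^1)^2 = 3^2 = 9
3^3 = 3 * 3^2 = 3 * 9 = 27
3^6 = (3^3)^2 = 27^2 = 729
3^12 = (3^6)^2 = 729^2 = 531441
3^24 = (3^12)^2 = 531441^2 = 282429536481

Result: 282429536481
Multiplications needed: 5 (5 lines after 3^1)

3^24 = 282429536481. Using exponentiation by squaring, this requires 5 multiplications. The key idea: if the exponent is even, square the half-power; if odd, multiply by the base once.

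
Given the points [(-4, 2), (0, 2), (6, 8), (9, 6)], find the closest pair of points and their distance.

Computing all pairwise distances among 4 points:

d((-4, 2), (0, 2)) = 4.0
d((-4, 2), (6, 8)) = 11.6619
d((-4, 2), (9, 6)) = 13.6015
d((0, 2), (6, 8)) = 8.4853
d((0, 2), (9, 6)) = 9.8489
d((6, 8), (9, 6)) = 3.6056 <-- minimum

Closest pair: (6, 8) and (9, 6) with distance 3.6056

The closest pair is (6, 8) and (9, 6) with Euclidean distance 3.6056. For 4 points, brute-force pairwise comparison is shown above. For large n, the divide-and-conquer algorithm (sort by x, recurse on halves, check the dividing strip) achieves O(n log n).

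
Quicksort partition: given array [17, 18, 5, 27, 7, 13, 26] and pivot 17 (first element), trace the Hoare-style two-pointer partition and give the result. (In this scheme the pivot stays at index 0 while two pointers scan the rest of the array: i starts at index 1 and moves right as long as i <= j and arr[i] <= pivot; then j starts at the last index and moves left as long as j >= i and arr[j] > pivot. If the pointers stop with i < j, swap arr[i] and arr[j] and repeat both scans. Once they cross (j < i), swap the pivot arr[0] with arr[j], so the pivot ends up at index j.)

Hoare-style two-pointer partition with pivot = 17:

Initial array: [17, 18, 5, 27, 7, 13, 26]

Pointers start at i = 1, j = 6.
i stops at index 1 (arr[1]=18 > 17), j stops at index 5 (arr[5]=13 <= 17): swap arr[1] and arr[5], array becomes [17, 13, 5, 27, 7, 18, 26]
i stops at index 3 (arr[3]=27 > 17), j stops at index 4 (arr[4]=7 <= 17): swap arr[3] and arr[4], array becomes [17, 13, 5, 7, 27, 18, 26]
i ends at 4, j ends at 3: the pointers have crossed (j < i), so scanning stops.

Swap pivot arr[0] with arr[3] to place pivot at position 3: [7, 13, 5, 17, 27, 18, 26]
Pivot position: 3

After partitioning with pivot 17, the array becomes [7, 13, 5, 17, 27, 18, 26]. The pivot is placed at index 3. All elements to the left of the pivot are <= 17, and all elements to the right are > 17.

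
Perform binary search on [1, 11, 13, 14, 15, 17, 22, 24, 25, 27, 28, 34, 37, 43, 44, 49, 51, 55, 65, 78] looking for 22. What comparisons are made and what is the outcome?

Binary search for 22 in [1, 11, 13, 14, 15, 17, 22, 24, 25, 27, 28, 34, 37, 43, 44, 49, 51, 55, 65, 78]:

lo=0, hi=19, mid=9, arr[mid]=27 -> 27 > 22, search left half
lo=0, hi=8, mid=4, arr[mid]=15 -> 15 < 22, search right half
lo=5, hi=8, mid=6, arr[mid]=22 -> Found target at index 6!

Binary search finds 22 at index 6 after 3 comparisons. The search repeatedly halves the search space by comparing with the middle element.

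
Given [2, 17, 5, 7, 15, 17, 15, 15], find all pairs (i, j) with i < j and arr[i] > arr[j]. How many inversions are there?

Finding inversions in [2, 17, 5, 7, 15, 17, 15, 15]:

(1, 2): arr[1]=17 > arr[2]=5
(1, 3): arr[1]=17 > arr[3]=7
(1, 4): arr[1]=17 > arr[4]=15
(1, 6): arr[1]=17 > arr[6]=15
(1, 7): arr[1]=17 > arr[7]=15
(5, 6): arr[5]=17 > arr[6]=15
(5, 7): arr[5]=17 > arr[7]=15

Total inversions: 7

The array has 7 inversion(s): (1,2), (1,3), (1,4), (1,6), (1,7), (5,6), (5,7). Each pair (i,j) satisfies i < j and arr[i] > arr[j].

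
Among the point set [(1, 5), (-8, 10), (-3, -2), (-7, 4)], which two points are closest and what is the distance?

Computing all pairwise distances among 4 points:

d((1, 5), (-8, 10)) = 10.2956
d((1, 5), (-3, -2)) = 8.0623
d((1, 5), (-7, 4)) = 8.0623
d((-8, 10), (-3, -2)) = 13.0
d((-8, 10), (-7, 4)) = 6.0828 <-- minimum
d((-3, -2), (-7, 4)) = 7.2111

Closest pair: (-8, 10) and (-7, 4) with distance 6.0828

The closest pair is (-8, 10) and (-7, 4) with Euclidean distance 6.0828. For 4 points, brute-force pairwise comparison is shown above. For large n, the divide-and-conquer algorithm (sort by x, recurse on halves, check the dividing strip) achieves O(n log n).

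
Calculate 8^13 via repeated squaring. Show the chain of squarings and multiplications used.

Computing 8^13 by squaring (build up from 8^1; each line after the first costs one multiplication):

8^1 = 8
8^2 = (8^1)^2 = 8^2 = 64
8^3 = 8 * 8^2 = 8 * 64 = 512
8^6 = (8^3)^2 = 512^2 = 262144
8^12 = (8^6)^2 = 262144^2 = 68719476736
8^13 = 8 * 8^12 = 8 * 68719476736 = 549755813888

Result: 549755813888
Multiplications needed: 5 (5 lines after 8^1)

8^13 = 549755813888. Using exponentiation by squaring, this requires 5 multiplications. The key idea: if the exponent is even, square the half-power; if odd, multiply by the base once.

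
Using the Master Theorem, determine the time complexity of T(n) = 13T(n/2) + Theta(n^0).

Master Theorem for T(n) = 13T(n/2) + O(n^0):

a = 13, b = 2, c = 0
log_b(a) = log_2(13) = 3.7004

Case 1: c = 0 < log_2(13) = 3.7004
T(n) = O(n^(log_2 13))

For T(n) = 13T(n/2) + O(n^0): log_2(13) = 3.7004. This is Case 1 of the Master Theorem (c < log_b(a), work dominated by leaves), giving O(n^(log_2 13)).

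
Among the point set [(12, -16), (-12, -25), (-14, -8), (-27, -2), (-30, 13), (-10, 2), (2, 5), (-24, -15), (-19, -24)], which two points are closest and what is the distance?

Computing all pairwise distances among 9 points:

d((12, -16), (-12, -25)) = 25.632
d((12, -16), (-14, -8)) = 27.2029
d((12, -16), (-27, -2)) = 41.4367
d((12, -16), (-30, 13)) = 51.0392
d((12, -16), (-10, 2)) = 28.4253
d((12, -16), (2, 5)) = 23.2594
d((12, -16), (-24, -15)) = 36.0139
d((12, -16), (-19, -24)) = 32.0156
d((-12, -25), (-14, -8)) = 17.1172
d((-12, -25), (-27, -2)) = 27.4591
d((-12, -25), (-30, 13)) = 42.0476
d((-12, -25), (-10, 2)) = 27.074
d((-12, -25), (2, 5)) = 33.1059
d((-12, -25), (-24, -15)) = 15.6205
d((-12, -25), (-19, -24)) = 7.0711 <-- minimum
d((-14, -8), (-27, -2)) = 14.3178
d((-14, -8), (-30, 13)) = 26.4008
d((-14, -8), (-10, 2)) = 10.7703
d((-14, -8), (2, 5)) = 20.6155
d((-14, -8), (-24, -15)) = 12.2066
d((-14, -8), (-19, -24)) = 16.7631
d((-27, -2), (-30, 13)) = 15.2971
d((-27, -2), (-10, 2)) = 17.4642
d((-27, -2), (2, 5)) = 29.8329
d((-27, -2), (-24, -15)) = 13.3417
d((-27, -2), (-19, -24)) = 23.4094
d((-30, 13), (-10, 2)) = 22.8254
d((-30, 13), (2, 5)) = 32.9848
d((-30, 13), (-24, -15)) = 28.6356
d((-30, 13), (-19, -24)) = 38.6005
d((-10, 2), (2, 5)) = 12.3693
d((-10, 2), (-24, -15)) = 22.0227
d((-10, 2), (-19, -24)) = 27.5136
d((2, 5), (-24, -15)) = 32.8024
d((2, 5), (-19, -24)) = 35.805
d((-24, -15), (-19, -24)) = 10.2956

Closest pair: (-12, -25) and (-19, -24) with distance 7.0711

The closest pair is (-12, -25) and (-19, -24) with Euclidean distance 7.0711. For 9 points, brute-force pairwise comparison is shown above. For large n, the divide-and-conquer algorithm (sort by x, recurse on halves, check the dividing strip) achieves O(n log n).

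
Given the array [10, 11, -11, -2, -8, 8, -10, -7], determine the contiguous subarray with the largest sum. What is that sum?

Using Kadane's algorithm on [10, 11, -11, -2, -8, 8, -10, -7]:

Scanning through the array:
Position 1 (value 11): max_ending_here = 21, max_so_far = 21
Position 2 (value -11): max_ending_here = 10, max_so_far = 21
Position 3 (value -2): max_ending_here = 8, max_so_far = 21
Position 4 (value -8): max_ending_here = 0, max_so_far = 21
Position 5 (value 8): max_ending_here = 8, max_so_far = 21
Position 6 (value -10): max_ending_here = -2, max_so_far = 21
Position 7 (value -7): max_ending_here = -7, max_so_far = 21

Maximum subarray: [10, 11]
Maximum sum: 21

The maximum subarray is [10, 11] with sum 21. This subarray runs from index 0 to index 1.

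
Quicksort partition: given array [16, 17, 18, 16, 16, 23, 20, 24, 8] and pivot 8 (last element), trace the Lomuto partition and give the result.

Lomuto partition with pivot = 8:

Initial array: [16, 17, 18, 16, 16, 23, 20, 24, 8]

arr[0]=16 > 8: no swap
arr[1]=17 > 8: no swap
arr[2]=18 > 8: no swap
arr[3]=16 > 8: no swap
arr[4]=16 > 8: no swap
arr[5]=23 > 8: no swap
arr[6]=20 > 8: no swap
arr[7]=24 > 8: no swap

Place pivot at position 0: [8, 17, 18, 16, 16, 23, 20, 24, 16]
Pivot position: 0

After partitioning with pivot 8, the array becomes [8, 17, 18, 16, 16, 23, 20, 24, 16]. The pivot is placed at index 0. All elements to the left of the pivot are <= 8, and all elements to the right are > 8.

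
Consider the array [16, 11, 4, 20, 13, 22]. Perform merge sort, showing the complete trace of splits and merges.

Merge sort trace:

Split: [16, 11, 4, 20, 13, 22] -> [16, 11, 4] and [20, 13, 22]
  Split: [16, 11, 4] -> [16] and [11, 4]
    Split: [11, 4] -> [11] and [4]
    Merge: [11] + [4] -> [4, 11]
  Merge: [16] + [4, 11] -> [4, 11, 16]
  Split: [20, 13, 22] -> [20] and [13, 22]
    Split: [13, 22] -> [13] and [22]
    Merge: [13] + [22] -> [13, 22]
  Merge: [20] + [13, 22] -> [13, 20, 22]
Merge: [4, 11, 16] + [13, 20, 22] -> [4, 11, 13, 16, 20, 22]

Final sorted array: [4, 11, 13, 16, 20, 22]

The merge sort proceeds by recursively splitting the array and merging sorted halves.
After all merges, the sorted array is [4, 11, 13, 16, 20, 22].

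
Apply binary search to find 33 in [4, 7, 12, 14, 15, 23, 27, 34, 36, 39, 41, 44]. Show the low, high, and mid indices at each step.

Binary search for 33 in [4, 7, 12, 14, 15, 23, 27, 34, 36, 39, 41, 44]:

lo=0, hi=11, mid=5, arr[mid]=23 -> 23 < 33, search right half
lo=6, hi=11, mid=8, arr[mid]=36 -> 36 > 33, search left half
lo=6, hi=7, mid=6, arr[mid]=27 -> 27 < 33, search right half
lo=7, hi=7, mid=7, arr[mid]=34 -> 34 > 33, search left half
lo=7 > hi=6, target 33 not found

Binary search determines that 33 is not in the array after 4 comparisons. The search space was exhausted without finding the target.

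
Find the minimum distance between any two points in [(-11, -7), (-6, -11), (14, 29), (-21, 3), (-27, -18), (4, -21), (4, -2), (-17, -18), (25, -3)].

Computing all pairwise distances among 9 points:

d((-11, -7), (-6, -11)) = 6.4031 <-- minimum
d((-11, -7), (14, 29)) = 43.8292
d((-11, -7), (-21, 3)) = 14.1421
d((-11, -7), (-27, -18)) = 19.4165
d((-11, -7), (4, -21)) = 20.5183
d((-11, -7), (4, -2)) = 15.8114
d((-11, -7), (-17, -18)) = 12.53
d((-11, -7), (25, -3)) = 36.2215
d((-6, -11), (14, 29)) = 44.7214
d((-6, -11), (-21, 3)) = 20.5183
d((-6, -11), (-27, -18)) = 22.1359
d((-6, -11), (4, -21)) = 14.1421
d((-6, -11), (4, -2)) = 13.4536
d((-6, -11), (-17, -18)) = 13.0384
d((-6, -11), (25, -3)) = 32.0156
d((14, 29), (-21, 3)) = 43.6005
d((14, 29), (-27, -18)) = 62.3699
d((14, 29), (4, -21)) = 50.9902
d((14, 29), (4, -2)) = 32.573
d((14, 29), (-17, -18)) = 56.3028
d((14, 29), (25, -3)) = 33.8378
d((-21, 3), (-27, -18)) = 21.8403
d((-21, 3), (4, -21)) = 34.6554
d((-21, 3), (4, -2)) = 25.4951
d((-21, 3), (-17, -18)) = 21.3776
d((-21, 3), (25, -3)) = 46.3897
d((-27, -18), (4, -21)) = 31.1448
d((-27, -18), (4, -2)) = 34.8855
d((-27, -18), (-17, -18)) = 10.0
d((-27, -18), (25, -3)) = 54.1202
d((4, -21), (4, -2)) = 19.0
d((4, -21), (-17, -18)) = 21.2132
d((4, -21), (25, -3)) = 27.6586
d((4, -2), (-17, -18)) = 26.4008
d((4, -2), (25, -3)) = 21.0238
d((-17, -18), (25, -3)) = 44.5982

Closest pair: (-11, -7) and (-6, -11) with distance 6.4031

The closest pair is (-11, -7) and (-6, -11) with Euclidean distance 6.4031. For 9 points, brute-force pairwise comparison is shown above. For large n, the divide-and-conquer algorithm (sort by x, recurse on halves, check the dividing strip) achieves O(n log n).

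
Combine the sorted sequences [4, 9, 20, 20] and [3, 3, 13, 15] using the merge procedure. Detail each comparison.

Merging process:

Compare 4 vs 3: take 3 from right. Merged: [3]
Compare 4 vs 3: take 3 from right. Merged: [3, 3]
Compare 4 vs 13: take 4 from left. Merged: [3, 3, 4]
Compare 9 vs 13: take 9 from left. Merged: [3, 3, 4, 9]
Compare 20 vs 13: take 13 from right. Merged: [3, 3, 4, 9, 13]
Compare 20 vs 15: take 15 from right. Merged: [3, 3, 4, 9, 13, 15]
Append remaining from left: [20, 20]. Merged: [3, 3, 4, 9, 13, 15, 20, 20]

Final merged array: [3, 3, 4, 9, 13, 15, 20, 20]
Total comparisons: 6

The merged array is [3, 3, 4, 9, 13, 15, 20, 20], requiring 6 comparisons. The merge step runs in O(n) time where n is the total number of elements.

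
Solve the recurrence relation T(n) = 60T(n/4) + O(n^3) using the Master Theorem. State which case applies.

Master Theorem for T(n) = 60T(n/4) + O(n^3):

a = 60, b = 4, c = 3
log_b(a) = log_4(60) = 2.9534

Case 3: c = 3 > log_4(60) = 2.9534
T(n) = O(n^3) = O(n^3)

For T(n) = 60T(n/4) + O(n^3): log_4(60) = 2.9534. This is Case 3 of the Master Theorem (c > log_b(a), work dominated by root), giving O(n^3).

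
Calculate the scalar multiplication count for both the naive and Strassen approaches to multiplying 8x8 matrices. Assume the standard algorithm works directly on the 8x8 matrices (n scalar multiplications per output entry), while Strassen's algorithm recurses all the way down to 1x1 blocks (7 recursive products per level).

Matrix multiplication for 8x8 matrices:

Standard algorithm: 8^3 = 512 multiplications
Strassen's algorithm: 7^(log2(8)) = 7^3 = 343 multiplications
Savings: 512 - 343 = 169 multiplications

Standard: 512 multiplications (8^3). Strassen: 343 multiplications (7^3). Strassen reduces 8 recursive multiplications to 7 at each level.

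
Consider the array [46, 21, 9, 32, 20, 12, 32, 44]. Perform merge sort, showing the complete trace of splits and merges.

Merge sort trace:

Split: [46, 21, 9, 32, 20, 12, 32, 44] -> [46, 21, 9, 32] and [20, 12, 32, 44]
  Split: [46, 21, 9, 32] -> [46, 21] and [9, 32]
    Split: [46, 21] -> [46] and [21]
    Merge: [46] + [21] -> [21, 46]
    Split: [9, 32] -> [9] and [32]
    Merge: [9] + [32] -> [9, 32]
  Merge: [21, 46] + [9, 32] -> [9, 21, 32, 46]
  Split: [20, 12, 32, 44] -> [20, 12] and [32, 44]
    Split: [20, 12] -> [20] and [12]
    Merge: [20] + [12] -> [12, 20]
    Split: [32, 44] -> [32] and [44]
    Merge: [32] + [44] -> [32, 44]
  Merge: [12, 20] + [32, 44] -> [12, 20, 32, 44]
Merge: [9, 21, 32, 46] + [12, 20, 32, 44] -> [9, 12, 20, 21, 32, 32, 44, 46]

Final sorted array: [9, 12, 20, 21, 32, 32, 44, 46]

The merge sort proceeds by recursively splitting the array and merging sorted halves.
After all merges, the sorted array is [9, 12, 20, 21, 32, 32, 44, 46].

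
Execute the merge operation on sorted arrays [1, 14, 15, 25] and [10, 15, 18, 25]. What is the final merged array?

Merging process:

Compare 1 vs 10: take 1 from left. Merged: [1]
Compare 14 vs 10: take 10 from right. Merged: [1, 10]
Compare 14 vs 15: take 14 from left. Merged: [1, 10, 14]
Compare 15 vs 15: take 15 from left. Merged: [1, 10, 14, 15]
Compare 25 vs 15: take 15 from right. Merged: [1, 10, 14, 15, 15]
Compare 25 vs 18: take 18 from right. Merged: [1, 10, 14, 15, 15, 18]
Compare 25 vs 25: take 25 from left. Merged: [1, 10, 14, 15, 15, 18, 25]
Append remaining from right: [25]. Merged: [1, 10, 14, 15, 15, 18, 25, 25]

Final merged array: [1, 10, 14, 15, 15, 18, 25, 25]
Total comparisons: 7

The merged array is [1, 10, 14, 15, 15, 18, 25, 25], requiring 7 comparisons. The merge step runs in O(n) time where n is the total number of elements.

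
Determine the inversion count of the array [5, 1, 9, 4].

Finding inversions in [5, 1, 9, 4]:

(0, 1): arr[0]=5 > arr[1]=1
(0, 3): arr[0]=5 > arr[3]=4
(2, 3): arr[2]=9 > arr[3]=4

Total inversions: 3

The array has 3 inversion(s): (0,1), (0,3), (2,3). Each pair (i,j) satisfies i < j and arr[i] > arr[j].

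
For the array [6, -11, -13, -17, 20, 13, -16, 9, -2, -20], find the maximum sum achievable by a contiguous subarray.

Using Kadane's algorithm on [6, -11, -13, -17, 20, 13, -16, 9, -2, -20]:

Scanning through the array:
Position 1 (value -11): max_ending_here = -5, max_so_far = 6
Position 2 (value -13): max_ending_here = -13, max_so_far = 6
Position 3 (value -17): max_ending_here = -17, max_so_far = 6
Position 4 (value 20): max_ending_here = 20, max_so_far = 20
Position 5 (value 13): max_ending_here = 33, max_so_far = 33
Position 6 (value -16): max_ending_here = 17, max_so_far = 33
Position 7 (value 9): max_ending_here = 26, max_so_far = 33
Position 8 (value -2): max_ending_here = 24, max_so_far = 33
Position 9 (value -20): max_ending_here = 4, max_so_far = 33

Maximum subarray: [20, 13]
Maximum sum: 33

The maximum subarray is [20, 13] with sum 33. This subarray runs from index 4 to index 5.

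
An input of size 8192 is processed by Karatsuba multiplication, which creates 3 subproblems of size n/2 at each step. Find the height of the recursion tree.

For divide and conquer with division factor 2:

Problem sizes at each level:
Level 0: 8192
Level 1: 4096
Level 2: 2048
Level 3: 1024
Level 4: 512
Level 5: 256
Level 6: 128
Level 7: 64
Level 8: 32
Level 9: 16
Level 10: 8
Level 11: 4
Level 12: 2
Level 13: 1

The root is level 0 and the size-1 base case is level 13 (the tree spans levels 0 through 13, i.e. 14 levels counting the root), so the depth is the number of divisions: log_2(8192) = 13

The recursion tree depth is log_2(8192) = 13. At each level, the problem size is divided by 2, so it takes 13 divisions to reduce to a base case of size 1. The algorithm makes 3 recursive calls at each level.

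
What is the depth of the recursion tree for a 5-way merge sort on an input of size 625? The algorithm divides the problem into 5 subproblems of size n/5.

For divide and conquer with division factor 5:

Problem sizes at each level:
Level 0: 625
Level 1: 125
Level 2: 25
Level 3: 5
Level 4: 1

The root is level 0 and the size-1 base case is level 4 (the tree spans levels 0 through 4, i.e. 5 levels counting the root), so the depth is the number of divisions: log_5(625) = 4

The recursion tree depth is log_5(625) = 4. At each level, the problem size is divided by 5, so it takes 4 divisions to reduce to a base case of size 1. The algorithm makes 5 recursive calls at each level.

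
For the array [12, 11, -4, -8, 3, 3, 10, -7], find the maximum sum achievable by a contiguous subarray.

Using Kadane's algorithm on [12, 11, -4, -8, 3, 3, 10, -7]:

Scanning through the array:
Position 1 (value 11): max_ending_here = 23, max_so_far = 23
Position 2 (value -4): max_ending_here = 19, max_so_far = 23
Position 3 (value -8): max_ending_here = 11, max_so_far = 23
Position 4 (value 3): max_ending_here = 14, max_so_far = 23
Position 5 (value 3): max_ending_here = 17, max_so_far = 23
Position 6 (value 10): max_ending_here = 27, max_so_far = 27
Position 7 (value -7): max_ending_here = 20, max_so_far = 27

Maximum subarray: [12, 11, -4, -8, 3, 3, 10]
Maximum sum: 27

The maximum subarray is [12, 11, -4, -8, 3, 3, 10] with sum 27. This subarray runs from index 0 to index 6.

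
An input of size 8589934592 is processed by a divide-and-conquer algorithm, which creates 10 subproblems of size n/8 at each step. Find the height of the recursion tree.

For divide and conquer with division factor 8:

Problem sizes at each level:
Level 0: 8589934592
Level 1: 1073741824
Level 2: 134217728
Level 3: 16777216
Level 4: 2097152
Level 5: 262144
Level 6: 32768
Level 7: 4096
Level 8: 512
Level 9: 64
Level 10: 8
Level 11: 1

The root is level 0 and the size-1 base case is level 11 (the tree spans levels 0 through 11, i.e. 12 levels counting the root), so the depth is the number of divisions: log_8(8589934592) = 11

The recursion tree depth is log_8(8589934592) = 11. At each level, the problem size is divided by 8, so it takes 11 divisions to reduce to a base case of size 1. The algorithm makes 10 recursive calls at each level.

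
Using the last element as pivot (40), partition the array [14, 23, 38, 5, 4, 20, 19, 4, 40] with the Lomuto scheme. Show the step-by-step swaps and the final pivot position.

Lomuto partition with pivot = 40:

Initial array: [14, 23, 38, 5, 4, 20, 19, 4, 40]

arr[0]=14 <= 40: swap with position 0, array becomes [14, 23, 38, 5, 4, 20, 19, 4, 40]
arr[1]=23 <= 40: swap with position 1, array becomes [14, 23, 38, 5, 4, 20, 19, 4, 40]
arr[2]=38 <= 40: swap with position 2, array becomes [14, 23, 38, 5, 4, 20, 19, 4, 40]
arr[3]=5 <= 40: swap with position 3, array becomes [14, 23, 38, 5, 4, 20, 19, 4, 40]
arr[4]=4 <= 40: swap with position 4, array becomes [14, 23, 38, 5, 4, 20, 19, 4, 40]
arr[5]=20 <= 40: swap with position 5, array becomes [14, 23, 38, 5, 4, 20, 19, 4, 40]
arr[6]=19 <= 40: swap with position 6, array becomes [14, 23, 38, 5, 4, 20, 19, 4, 40]
arr[7]=4 <= 40: swap with position 7, array becomes [14, 23, 38, 5, 4, 20, 19, 4, 40]

Place pivot at position 8: [14, 23, 38, 5, 4, 20, 19, 4, 40]
Pivot position: 8

After partitioning with pivot 40, the array becomes [14, 23, 38, 5, 4, 20, 19, 4, 40]. The pivot is placed at index 8. All elements to the left of the pivot are <= 40, and all elements to the right are > 40.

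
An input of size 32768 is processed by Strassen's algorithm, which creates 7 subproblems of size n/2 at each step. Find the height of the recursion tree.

For divide and conquer with division factor 2:

Problem sizes at each level:
Level 0: 32768
Level 1: 16384
Level 2: 8192
Level 3: 4096
Level 4: 2048
Level 5: 1024
Level 6: 512
Level 7: 256
Level 8: 128
Level 9: 64
Level 10: 32
Level 11: 16
Level 12: 8
Level 13: 4
Level 14: 2
Level 15: 1

The root is level 0 and the size-1 base case is level 15 (the tree spans levels 0 through 15, i.e. 16 levels counting the root), so the depth is the number of divisions: log_2(32768) = 15

The recursion tree depth is log_2(32768) = 15. At each level, the problem size is divided by 2, so it takes 15 divisions to reduce to a base case of size 1. The algorithm makes 7 recursive calls at each level.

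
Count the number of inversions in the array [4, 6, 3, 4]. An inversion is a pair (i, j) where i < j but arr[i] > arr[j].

Finding inversions in [4, 6, 3, 4]:

(0, 2): arr[0]=4 > arr[2]=3
(1, 2): arr[1]=6 > arr[2]=3
(1, 3): arr[1]=6 > arr[3]=4

Total inversions: 3

The array has 3 inversion(s): (0,2), (1,2), (1,3). Each pair (i,j) satisfies i < j and arr[i] > arr[j].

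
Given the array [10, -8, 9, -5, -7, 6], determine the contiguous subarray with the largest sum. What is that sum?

Using Kadane's algorithm on [10, -8, 9, -5, -7, 6]:

Scanning through the array:
Position 1 (value -8): max_ending_here = 2, max_so_far = 10
Position 2 (value 9): max_ending_here = 11, max_so_far = 11
Position 3 (value -5): max_ending_here = 6, max_so_far = 11
Position 4 (value -7): max_ending_here = -1, max_so_far = 11
Position 5 (value 6): max_ending_here = 6, max_so_far = 11

Maximum subarray: [10, -8, 9]
Maximum sum: 11

The maximum subarray is [10, -8, 9] with sum 11. This subarray runs from index 0 to index 2.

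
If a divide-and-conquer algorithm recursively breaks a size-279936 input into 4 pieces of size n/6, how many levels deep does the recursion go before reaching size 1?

For divide and conquer with division factor 6:

Problem sizes at each level:
Level 0: 279936
Level 1: 46656
Level 2: 7776
Level 3: 1296
Level 4: 216
Level 5: 36
Level 6: 6
Level 7: 1

The root is level 0 and the size-1 base case is level 7 (the tree spans levels 0 through 7, i.e. 8 levels counting the root), so the depth is the number of divisions: log_6(279936) = 7

The recursion tree depth is log_6(279936) = 7. At each level, the problem size is divided by 6, so it takes 7 divisions to reduce to a base case of size 1. The algorithm makes 4 recursive calls at each level.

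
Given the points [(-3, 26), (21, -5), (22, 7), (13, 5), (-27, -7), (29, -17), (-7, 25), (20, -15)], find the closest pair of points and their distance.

Computing all pairwise distances among 8 points:

d((-3, 26), (21, -5)) = 39.2046
d((-3, 26), (22, 7)) = 31.4006
d((-3, 26), (13, 5)) = 26.4008
d((-3, 26), (-27, -7)) = 40.8044
d((-3, 26), (29, -17)) = 53.6004
d((-3, 26), (-7, 25)) = 4.1231 <-- minimum
d((-3, 26), (20, -15)) = 47.0106
d((21, -5), (22, 7)) = 12.0416
d((21, -5), (13, 5)) = 12.8062
d((21, -5), (-27, -7)) = 48.0416
d((21, -5), (29, -17)) = 14.4222
d((21, -5), (-7, 25)) = 41.0366
d((21, -5), (20, -15)) = 10.0499
d((22, 7), (13, 5)) = 9.2195
d((22, 7), (-27, -7)) = 50.9608
d((22, 7), (29, -17)) = 25.0
d((22, 7), (-7, 25)) = 34.1321
d((22, 7), (20, -15)) = 22.0907
d((13, 5), (-27, -7)) = 41.7612
d((13, 5), (29, -17)) = 27.2029
d((13, 5), (-7, 25)) = 28.2843
d((13, 5), (20, -15)) = 21.1896
d((-27, -7), (29, -17)) = 56.8859
d((-27, -7), (-7, 25)) = 37.7359
d((-27, -7), (20, -15)) = 47.676
d((29, -17), (-7, 25)) = 55.3173
d((29, -17), (20, -15)) = 9.2195
d((-7, 25), (20, -15)) = 48.2597

Closest pair: (-3, 26) and (-7, 25) with distance 4.1231

The closest pair is (-3, 26) and (-7, 25) with Euclidean distance 4.1231. For 8 points, brute-force pairwise comparison is shown above. For large n, the divide-and-conquer algorithm (sort by x, recurse on halves, check the dividing strip) achieves O(n log n).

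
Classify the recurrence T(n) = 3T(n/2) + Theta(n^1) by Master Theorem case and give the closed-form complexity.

Master Theorem for T(n) = 3T(n/2) + O(n^1):

a = 3, b = 2, c = 1
log_b(a) = log_2(3) = 1.5850

Case 1: c = 1 < log_2(3) = 1.5850
T(n) = O(n^(log_2 3))

For T(n) = 3T(n/2) + O(n^1): log_2(3) = 1.5850. This is Case 1 of the Master Theorem (c < log_b(a), work dominated by leaves), giving O(n^(log_2 3)).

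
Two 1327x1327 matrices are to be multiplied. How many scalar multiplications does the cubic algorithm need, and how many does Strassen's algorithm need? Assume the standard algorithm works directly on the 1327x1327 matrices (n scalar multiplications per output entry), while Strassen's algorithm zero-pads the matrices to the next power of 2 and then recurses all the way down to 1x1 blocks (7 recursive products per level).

Matrix multiplication for 1327x1327 matrices:

Strassen's algorithm requires power-of-2 dimensions. Pad 1327x1327 to 2048x2048 (next power of 2).

Standard algorithm: 1327^3 = 2336752783 multiplications
Strassen's algorithm: 7^(log2(2048)) = 7^11 = 1977326743 multiplications
Savings: 2336752783 - 1977326743 = 359426040 multiplications

Standard: 2336752783 multiplications (1327^3). Strassen: 1977326743 multiplications (7^11, after padding to 2048x2048). Strassen reduces 8 recursive multiplications to 7 at each level.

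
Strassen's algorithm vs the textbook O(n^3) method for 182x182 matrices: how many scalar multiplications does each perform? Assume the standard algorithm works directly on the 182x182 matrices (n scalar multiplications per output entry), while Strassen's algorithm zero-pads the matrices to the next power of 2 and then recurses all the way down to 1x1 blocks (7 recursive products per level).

Matrix multiplication for 182x182 matrices:

Strassen's algorithm requires power-of-2 dimensions. Pad 182x182 to 256x256 (next power of 2).

Standard algorithm: 182^3 = 6028568 multiplications
Strassen's algorithm: 7^(log2(256)) = 7^8 = 5764801 multiplications
Savings: 6028568 - 5764801 = 263767 multiplications

Standard: 6028568 multiplications (182^3). Strassen: 5764801 multiplications (7^8, after padding to 256x256). Strassen reduces 8 recursive multiplications to 7 at each level.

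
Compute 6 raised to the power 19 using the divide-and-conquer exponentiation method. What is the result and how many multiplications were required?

Computing 6^19 by squaring (build up from 6^1; each line after the first costs one multiplication):

6^1 = 6
6^2 = (6^1)^2 = 6^2 = 36
6^4 = (6^2)^2 = 36^2 = 1296
6^8 = (6^4)^2 = 1296^2 = 1679616
6^9 = 6 * 6^8 = 6 * 1679616 = 10077696
6^18 = (6^9)^2 = 10077696^2 = 101559956668416
6^19 = 6 * 6^18 = 6 * 101559956668416 = 609359740010496

Result: 609359740010496
Multiplications needed: 6 (6 lines after 6^1)

6^19 = 609359740010496. Using exponentiation by squaring, this requires 6 multiplications. The key idea: if the exponent is even, square the half-power; if odd, multiply by the base once.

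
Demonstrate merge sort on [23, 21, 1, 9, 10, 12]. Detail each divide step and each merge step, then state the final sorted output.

Merge sort trace:

Split: [23, 21, 1, 9, 10, 12] -> [23, 21, 1] and [9, 10, 12]
  Split: [23, 21, 1] -> [23] and [21, 1]
    Split: [21, 1] -> [21] and [1]
    Merge: [21] + [1] -> [1, 21]
  Merge: [23] + [1, 21] -> [1, 21, 23]
  Split: [9, 10, 12] -> [9] and [10, 12]
    Split: [10, 12] -> [10] and [12]
    Merge: [10] + [12] -> [10, 12]
  Merge: [9] + [10, 12] -> [9, 10, 12]
Merge: [1, 21, 23] + [9, 10, 12] -> [1, 9, 10, 12, 21, 23]

Final sorted array: [1, 9, 10, 12, 21, 23]

The merge sort proceeds by recursively splitting the array and merging sorted halves.
After all merges, the sorted array is [1, 9, 10, 12, 21, 23].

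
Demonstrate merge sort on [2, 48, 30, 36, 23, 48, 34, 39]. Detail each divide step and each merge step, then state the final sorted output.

Merge sort trace:

Split: [2, 48, 30, 36, 23, 48, 34, 39] -> [2, 48, 30, 36] and [23, 48, 34, 39]
  Split: [2, 48, 30, 36] -> [2, 48] and [30, 36]
    Split: [2, 48] -> [2] and [48]
    Merge: [2] + [48] -> [2, 48]
    Split: [30, 36] -> [30] and [36]
    Merge: [30] + [36] -> [30, 36]
  Merge: [2, 48] + [30, 36] -> [2, 30, 36, 48]
  Split: [23, 48, 34, 39] -> [23, 48] and [34, 39]
    Split: [23, 48] -> [23] and [48]
    Merge: [23] + [48] -> [23, 48]
    Split: [34, 39] -> [34] and [39]
    Merge: [34] + [39] -> [34, 39]
  Merge: [23, 48] + [34, 39] -> [23, 34, 39, 48]
Merge: [2, 30, 36, 48] + [23, 34, 39, 48] -> [2, 23, 30, 34, 36, 39, 48, 48]

Final sorted array: [2, 23, 30, 34, 36, 39, 48, 48]

The merge sort proceeds by recursively splitting the array and merging sorted halves.
After all merges, the sorted array is [2, 23, 30, 34, 36, 39, 48, 48].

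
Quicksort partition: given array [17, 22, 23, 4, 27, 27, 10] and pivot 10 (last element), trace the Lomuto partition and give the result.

Lomuto partition with pivot = 10:

Initial array: [17, 22, 23, 4, 27, 27, 10]

arr[0]=17 > 10: no swap
arr[1]=22 > 10: no swap
arr[2]=23 > 10: no swap
arr[3]=4 <= 10: swap with position 0, array becomes [4, 22, 23, 17, 27, 27, 10]
arr[4]=27 > 10: no swap
arr[5]=27 > 10: no swap

Place pivot at position 1: [4, 10, 23, 17, 27, 27, 22]
Pivot position: 1

After partitioning with pivot 10, the array becomes [4, 10, 23, 17, 27, 27, 22]. The pivot is placed at index 1. All elements to the left of the pivot are <= 10, and all elements to the right are > 10.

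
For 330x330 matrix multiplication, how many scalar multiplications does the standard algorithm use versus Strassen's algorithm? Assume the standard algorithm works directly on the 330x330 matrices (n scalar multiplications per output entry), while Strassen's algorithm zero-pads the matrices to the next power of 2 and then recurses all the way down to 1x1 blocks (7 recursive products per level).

Matrix multiplication for 330x330 matrices:

Strassen's algorithm requires power-of-2 dimensions. Pad 330x330 to 512x512 (next power of 2).

Standard algorithm: 330^3 = 35937000 multiplications
Strassen's algorithm: 7^(log2(512)) = 7^9 = 40353607 multiplications
Difference: 35937000 - 40353607 = -4416607 (Strassen uses MORE here due to padding overhead — for small or just-over-power-of-2 n, padding can outweigh the per-level savings)

Standard: 35937000 multiplications (330^3). Strassen: 40353607 multiplications (7^9, after padding to 512x512). Strassen reduces 8 recursive multiplications to 7 at each level.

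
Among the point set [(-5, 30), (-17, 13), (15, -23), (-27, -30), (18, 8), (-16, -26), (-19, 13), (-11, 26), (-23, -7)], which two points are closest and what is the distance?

Computing all pairwise distances among 9 points:

d((-5, 30), (-17, 13)) = 20.8087
d((-5, 30), (15, -23)) = 56.648
d((-5, 30), (-27, -30)) = 63.9062
d((-5, 30), (18, 8)) = 31.8277
d((-5, 30), (-16, -26)) = 57.0701
d((-5, 30), (-19, 13)) = 22.0227
d((-5, 30), (-11, 26)) = 7.2111
d((-5, 30), (-23, -7)) = 41.1461
d((-17, 13), (15, -23)) = 48.1664
d((-17, 13), (-27, -30)) = 44.1475
d((-17, 13), (18, 8)) = 35.3553
d((-17, 13), (-16, -26)) = 39.0128
d((-17, 13), (-19, 13)) = 2.0 <-- minimum
d((-17, 13), (-11, 26)) = 14.3178
d((-17, 13), (-23, -7)) = 20.8806
d((15, -23), (-27, -30)) = 42.5793
d((15, -23), (18, 8)) = 31.1448
d((15, -23), (-16, -26)) = 31.1448
d((15, -23), (-19, 13)) = 49.5177
d((15, -23), (-11, 26)) = 55.4707
d((15, -23), (-23, -7)) = 41.2311
d((-27, -30), (18, 8)) = 58.8982
d((-27, -30), (-16, -26)) = 11.7047
d((-27, -30), (-19, 13)) = 43.7379
d((-27, -30), (-11, 26)) = 58.2409
d((-27, -30), (-23, -7)) = 23.3452
d((18, 8), (-16, -26)) = 48.0833
d((18, 8), (-19, 13)) = 37.3363
d((18, 8), (-11, 26)) = 34.1321
d((18, 8), (-23, -7)) = 43.6578
d((-16, -26), (-19, 13)) = 39.1152
d((-16, -26), (-11, 26)) = 52.2398
d((-16, -26), (-23, -7)) = 20.2485
d((-19, 13), (-11, 26)) = 15.2643
d((-19, 13), (-23, -7)) = 20.3961
d((-11, 26), (-23, -7)) = 35.1141

Closest pair: (-17, 13) and (-19, 13) with distance 2.0

The closest pair is (-17, 13) and (-19, 13) with Euclidean distance 2.0. For 9 points, brute-force pairwise comparison is shown above. For large n, the divide-and-conquer algorithm (sort by x, recurse on halves, check the dividing strip) achieves O(n log n).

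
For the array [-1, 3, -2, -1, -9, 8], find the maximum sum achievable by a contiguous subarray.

Using Kadane's algorithm on [-1, 3, -2, -1, -9, 8]:

Scanning through the array:
Position 1 (value 3): max_ending_here = 3, max_so_far = 3
Position 2 (value -2): max_ending_here = 1, max_so_far = 3
Position 3 (value -1): max_ending_here = 0, max_so_far = 3
Position 4 (value -9): max_ending_here = -9, max_so_far = 3
Position 5 (value 8): max_ending_here = 8, max_so_far = 8

Maximum subarray: [8]
Maximum sum: 8

The maximum subarray is [8] with sum 8. This subarray runs from index 5 to index 5.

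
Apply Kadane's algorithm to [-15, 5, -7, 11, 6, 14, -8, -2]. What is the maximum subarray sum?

Using Kadane's algorithm on [-15, 5, -7, 11, 6, 14, -8, -2]:

Scanning through the array:
Position 1 (value 5): max_ending_here = 5, max_so_far = 5
Position 2 (value -7): max_ending_here = -2, max_so_far = 5
Position 3 (value 11): max_ending_here = 11, max_so_far = 11
Position 4 (value 6): max_ending_here = 17, max_so_far = 17
Position 5 (value 14): max_ending_here = 31, max_so_far = 31
Position 6 (value -8): max_ending_here = 23, max_so_far = 31
Position 7 (value -2): max_ending_here = 21, max_so_far = 31

Maximum subarray: [11, 6, 14]
Maximum sum: 31

The maximum subarray is [11, 6, 14] with sum 31. This subarray runs from index 3 to index 5.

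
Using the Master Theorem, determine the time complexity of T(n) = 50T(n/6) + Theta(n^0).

Master Theorem for T(n) = 50T(n/6) + O(n^0):

a = 50, b = 6, c = 0
log_b(a) = log_6(50) = 2.1833

Case 1: c = 0 < log_6(50) = 2.1833
T(n) = O(n^(log_6 50))

For T(n) = 50T(n/6) + O(n^0): log_6(50) = 2.1833. This is Case 1 of the Master Theorem (c < log_b(a), work dominated by leaves), giving O(n^(log_6 50)).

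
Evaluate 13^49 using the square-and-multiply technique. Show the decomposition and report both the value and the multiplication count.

Computing 13^49 by squaring (build up from 13^1; each line after the first costs one multiplication):

13^1 = 13
13^2 = (13^1)^2 = 13^2 = 169
13^3 = 13 * 13^2 = 13 * 169 = 2197
13^6 = (13^3)^2 = 2197^2 = 4826809
13^12 = (13^6)^2 = 4826809^2 = 23298085122481
13^24 = (13^12)^2 = 23298085122481^2 = 542800770374370512771595361
13^48 = (13^24)^2 = 542800770374370512771595361^2 = 294632676319010105335586872991323185304149065116720321
13^49 = 13 * 13^48 = 13 * 294632676319010105335586872991323185304149065116720321 = 3830224792147131369362629348887201408953937846517364173

Result: 3830224792147131369362629348887201408953937846517364173
Multiplications needed: 7 (7 lines after 13^1)

13^49 = 3830224792147131369362629348887201408953937846517364173. Using exponentiation by squaring, this requires 7 multiplications. The key idea: if the exponent is even, square the half-power; if odd, multiply by the base once.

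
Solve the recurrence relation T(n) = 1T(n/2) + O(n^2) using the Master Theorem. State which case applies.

Master Theorem for T(n) = 1T(n/2) + O(n^2):

a = 1, b = 2, c = 2
log_b(a) = log_2(1) = 0.0000

Case 3: c = 2 > log_2(1) = 0.0000
T(n) = O(n^2) = O(n^2)

For T(n) = 1T(n/2) + O(n^2): log_2(1) = 0.0000. This is Case 3 of the Master Theorem (c > log_b(a), work dominated by root), giving O(n^2).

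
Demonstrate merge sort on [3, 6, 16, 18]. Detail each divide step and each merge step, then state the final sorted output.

Merge sort trace:

Split: [3, 6, 16, 18] -> [3, 6] and [16, 18]
  Split: [3, 6] -> [3] and [6]
  Merge: [3] + [6] -> [3, 6]
  Split: [16, 18] -> [16] and [18]
  Merge: [16] + [18] -> [16, 18]
Merge: [3, 6] + [16, 18] -> [3, 6, 16, 18]

Final sorted array: [3, 6, 16, 18]

The merge sort proceeds by recursively splitting the array and merging sorted halves.
After all merges, the sorted array is [3, 6, 16, 18].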